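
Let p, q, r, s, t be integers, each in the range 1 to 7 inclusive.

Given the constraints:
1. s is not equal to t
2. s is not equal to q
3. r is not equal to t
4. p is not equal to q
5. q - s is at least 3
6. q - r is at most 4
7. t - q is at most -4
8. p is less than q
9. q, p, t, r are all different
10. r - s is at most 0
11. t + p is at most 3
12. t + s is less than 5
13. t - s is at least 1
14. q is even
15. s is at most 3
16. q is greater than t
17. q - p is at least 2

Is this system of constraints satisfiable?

Constraints 6, 7, 10, and 13 give q − t ≥ 4, t − s ≥ 1, s − r ≥ 0, r − q ≥ -4.
Adding all 4 inequalities: the left sides telescope to 0, and the right sides sum to 4 + 1 + 0 + (-4) = 1. So 0 ≥ 1, which is false.

Unsatisfiable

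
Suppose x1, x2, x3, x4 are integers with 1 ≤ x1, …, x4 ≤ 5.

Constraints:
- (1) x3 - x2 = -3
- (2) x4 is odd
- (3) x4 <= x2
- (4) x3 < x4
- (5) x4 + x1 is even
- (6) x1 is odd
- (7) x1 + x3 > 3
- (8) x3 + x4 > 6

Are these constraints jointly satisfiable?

Satisfiable

Setting (x1, x2, x3, x4) = (3, 5, 2, 5) satisfies everything: constraint 1: x3 - x2 = -3; constraint 7: x1 + x3 = 5; constraint 8: x3 + x4 = 7, and the others follow.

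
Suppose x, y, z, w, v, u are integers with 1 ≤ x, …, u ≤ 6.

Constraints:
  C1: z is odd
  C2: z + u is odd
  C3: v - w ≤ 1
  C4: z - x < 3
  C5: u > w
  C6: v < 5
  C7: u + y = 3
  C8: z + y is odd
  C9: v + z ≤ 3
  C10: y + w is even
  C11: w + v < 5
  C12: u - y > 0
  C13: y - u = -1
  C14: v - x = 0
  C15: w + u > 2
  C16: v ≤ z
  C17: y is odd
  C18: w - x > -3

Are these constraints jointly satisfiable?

Constraint 1 makes z odd and constraint 17 makes y odd, so z + y must be even. Constraint 8 says z + y is odd — contradiction.

Unsatisfiable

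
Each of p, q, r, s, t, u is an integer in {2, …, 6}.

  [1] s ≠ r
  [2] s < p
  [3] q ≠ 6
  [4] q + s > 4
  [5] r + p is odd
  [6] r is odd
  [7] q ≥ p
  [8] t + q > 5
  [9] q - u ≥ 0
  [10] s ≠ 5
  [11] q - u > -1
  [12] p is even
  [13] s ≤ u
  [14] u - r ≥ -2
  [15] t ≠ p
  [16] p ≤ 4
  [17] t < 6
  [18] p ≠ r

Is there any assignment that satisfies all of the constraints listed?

One satisfying assignment is p = 4, q = 4, r = 5, s = 3, t = 2, u = 4.
For the less obvious constraints — constraint 4: q + s = 7; constraint 8: t + q = 6 — and the others hold by inspection.

Satisfiable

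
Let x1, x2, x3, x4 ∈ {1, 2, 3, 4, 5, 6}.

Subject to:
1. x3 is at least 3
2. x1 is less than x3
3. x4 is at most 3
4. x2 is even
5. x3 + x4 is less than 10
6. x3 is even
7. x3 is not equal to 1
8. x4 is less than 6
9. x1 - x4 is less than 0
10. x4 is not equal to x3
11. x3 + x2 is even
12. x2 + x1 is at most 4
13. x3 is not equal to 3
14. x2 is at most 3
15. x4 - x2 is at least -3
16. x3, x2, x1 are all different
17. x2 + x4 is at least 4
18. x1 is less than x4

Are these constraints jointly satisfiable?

Setting (x1, x2, x3, x4) = (1, 2, 6, 2) satisfies everything: constraint 5: x3 + x4 = 8; constraint 9: x1 - x4 = -1, and the others follow.

Satisfiable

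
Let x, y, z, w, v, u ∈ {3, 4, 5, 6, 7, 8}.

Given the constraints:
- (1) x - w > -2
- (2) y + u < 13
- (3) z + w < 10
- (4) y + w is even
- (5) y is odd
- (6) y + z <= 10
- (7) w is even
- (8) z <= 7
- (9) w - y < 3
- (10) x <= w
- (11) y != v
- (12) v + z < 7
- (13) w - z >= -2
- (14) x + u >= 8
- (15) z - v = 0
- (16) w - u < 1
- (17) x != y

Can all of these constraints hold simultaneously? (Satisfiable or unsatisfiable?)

Unsatisfiable

Constraint 5 makes y odd and constraint 7 makes w even, so y + w must be odd. Constraint 4 says y + w is even — contradiction.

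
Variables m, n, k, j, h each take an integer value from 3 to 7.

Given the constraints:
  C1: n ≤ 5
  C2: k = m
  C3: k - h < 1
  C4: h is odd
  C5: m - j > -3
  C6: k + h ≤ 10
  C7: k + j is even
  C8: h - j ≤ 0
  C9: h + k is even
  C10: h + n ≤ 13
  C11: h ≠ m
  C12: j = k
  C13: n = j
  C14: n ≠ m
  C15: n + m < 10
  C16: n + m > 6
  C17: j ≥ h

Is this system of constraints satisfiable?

From constraints 2, 12, and 13, n = j = k = m, so n = m. But constraint 14 says n ≠ m. Contradiction.

Unsatisfiable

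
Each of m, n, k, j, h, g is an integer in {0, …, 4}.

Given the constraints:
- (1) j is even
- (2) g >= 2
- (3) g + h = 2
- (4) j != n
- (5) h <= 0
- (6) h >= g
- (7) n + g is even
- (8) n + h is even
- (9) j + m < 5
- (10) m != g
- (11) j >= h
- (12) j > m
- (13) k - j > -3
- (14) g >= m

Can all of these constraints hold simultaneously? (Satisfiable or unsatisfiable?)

Unsatisfiable

From constraint 2: g ≥ 2. From constraints 5 and 6: g ≤ h and h ≤ 0, so g ≤ 0. But 0 < 2, so no value of g works.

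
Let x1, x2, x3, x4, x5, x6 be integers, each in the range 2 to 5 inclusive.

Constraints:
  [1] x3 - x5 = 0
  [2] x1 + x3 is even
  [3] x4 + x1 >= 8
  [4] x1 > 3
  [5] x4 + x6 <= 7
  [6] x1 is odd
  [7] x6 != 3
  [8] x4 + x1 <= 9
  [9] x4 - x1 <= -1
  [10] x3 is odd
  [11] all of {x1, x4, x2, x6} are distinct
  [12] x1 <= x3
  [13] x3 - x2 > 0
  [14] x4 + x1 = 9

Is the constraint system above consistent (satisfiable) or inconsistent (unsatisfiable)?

Satisfiable

Setting (x1, x2, x3, x4, x5, x6) = (5, 3, 5, 4, 5, 2) satisfies everything: constraint 1: x3 - x5 = 0; constraint 3: x4 + x1 = 9, and the others follow.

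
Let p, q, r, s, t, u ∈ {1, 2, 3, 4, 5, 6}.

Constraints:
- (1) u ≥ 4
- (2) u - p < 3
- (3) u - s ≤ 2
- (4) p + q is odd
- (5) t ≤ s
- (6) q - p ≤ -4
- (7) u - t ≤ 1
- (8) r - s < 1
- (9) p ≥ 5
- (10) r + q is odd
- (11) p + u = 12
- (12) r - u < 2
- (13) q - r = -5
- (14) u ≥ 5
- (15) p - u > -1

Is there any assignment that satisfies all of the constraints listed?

Satisfiable

Try p = 6, q = 1, r = 6, s = 6, t = 6, u = 6.
Check constraint 2: u - p = 0; constraint 3: u - s = 0; constraint 6: q - p = -5. The remaining constraints are straightforward to verify.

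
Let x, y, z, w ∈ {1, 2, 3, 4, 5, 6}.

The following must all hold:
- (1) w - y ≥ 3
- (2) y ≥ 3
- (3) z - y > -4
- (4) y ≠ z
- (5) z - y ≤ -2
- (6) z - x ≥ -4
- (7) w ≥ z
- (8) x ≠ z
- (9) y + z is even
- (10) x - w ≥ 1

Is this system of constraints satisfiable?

Unsatisfiable

Constraints 1, 5, 6, and 10 give y − z ≥ 2, z − x ≥ -4, x − w ≥ 1, w − y ≥ 3.
Adding all 4 inequalities: the left sides telescope to 0, and the right sides sum to 2 + (-4) + 1 + 3 = 2. So 0 ≥ 2, which is false.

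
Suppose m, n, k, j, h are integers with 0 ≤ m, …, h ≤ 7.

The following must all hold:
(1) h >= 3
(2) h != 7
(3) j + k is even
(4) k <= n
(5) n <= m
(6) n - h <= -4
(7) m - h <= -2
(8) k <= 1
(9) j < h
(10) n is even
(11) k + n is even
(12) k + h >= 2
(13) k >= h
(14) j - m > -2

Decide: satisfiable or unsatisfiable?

Unsatisfiable

From constraint 1: h ≥ 3. From constraints 8 and 13: h ≤ k and k ≤ 1, so h ≤ 1. But 1 < 3, so no value of h works.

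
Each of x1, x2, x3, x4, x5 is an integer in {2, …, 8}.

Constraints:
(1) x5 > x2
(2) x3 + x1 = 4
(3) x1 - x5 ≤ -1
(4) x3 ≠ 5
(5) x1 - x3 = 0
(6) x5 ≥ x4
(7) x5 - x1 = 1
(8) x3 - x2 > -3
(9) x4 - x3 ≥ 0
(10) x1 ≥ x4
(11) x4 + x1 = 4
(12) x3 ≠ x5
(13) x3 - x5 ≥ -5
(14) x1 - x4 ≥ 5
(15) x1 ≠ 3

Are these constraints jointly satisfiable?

Constraints 3, 9, 13, and 14 give x1 − x4 ≥ 5, x4 − x3 ≥ 0, x3 − x5 ≥ -5, x5 − x1 ≥ 1.
Adding all 4 inequalities: the left sides telescope to 0, and the right sides sum to 5 + 0 + (-5) + 1 = 1. So 0 ≥ 1, which is false.

Unsatisfiable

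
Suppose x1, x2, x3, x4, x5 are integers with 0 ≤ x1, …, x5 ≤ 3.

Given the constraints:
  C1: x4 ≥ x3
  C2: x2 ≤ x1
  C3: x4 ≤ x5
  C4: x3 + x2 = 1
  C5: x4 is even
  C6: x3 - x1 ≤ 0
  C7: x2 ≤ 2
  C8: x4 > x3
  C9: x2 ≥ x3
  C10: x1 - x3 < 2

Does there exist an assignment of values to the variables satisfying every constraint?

Satisfiable

The assignment x1 = 1, x2 = 1, x3 = 0, x4 = 2, x5 = 2 works:
  constraint 4 holds since x3 + x2 = 1.
  constraint 6 holds since x3 - x1 = -1.
The rest check out directly.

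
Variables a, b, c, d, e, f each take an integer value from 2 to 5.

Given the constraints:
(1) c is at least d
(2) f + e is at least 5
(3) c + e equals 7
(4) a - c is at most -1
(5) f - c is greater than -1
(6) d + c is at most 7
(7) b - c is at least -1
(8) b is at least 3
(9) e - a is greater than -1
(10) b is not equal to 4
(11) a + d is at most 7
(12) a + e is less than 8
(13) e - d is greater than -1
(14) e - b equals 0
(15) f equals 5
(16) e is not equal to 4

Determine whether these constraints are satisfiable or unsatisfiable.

Take a = 3, b = 3, c = 4, d = 3, e = 3, f = 5. Then constraint 2: f + e = 8; constraint 3: c + e = 7; constraint 4: a - c = -1, and every other listed constraint is also met.

Satisfiable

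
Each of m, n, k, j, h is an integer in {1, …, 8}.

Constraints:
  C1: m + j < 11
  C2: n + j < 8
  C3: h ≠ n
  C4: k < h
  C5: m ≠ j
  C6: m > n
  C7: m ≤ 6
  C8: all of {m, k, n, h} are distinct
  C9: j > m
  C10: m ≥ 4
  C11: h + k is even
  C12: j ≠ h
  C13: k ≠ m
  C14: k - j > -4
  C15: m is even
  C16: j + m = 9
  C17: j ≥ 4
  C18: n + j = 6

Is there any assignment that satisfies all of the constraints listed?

The assignment m = 4, n = 1, k = 2, j = 5, h = 8 works:
  constraint 1 holds since m + j = 9.
  constraint 2 holds since n + j = 6.
The rest check out directly.

Satisfiable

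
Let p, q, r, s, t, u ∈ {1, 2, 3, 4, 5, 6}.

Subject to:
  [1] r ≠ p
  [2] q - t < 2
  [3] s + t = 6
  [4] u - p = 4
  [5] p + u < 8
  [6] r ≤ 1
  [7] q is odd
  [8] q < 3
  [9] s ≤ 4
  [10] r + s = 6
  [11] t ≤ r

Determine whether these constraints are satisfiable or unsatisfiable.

Unsatisfiable

From constraint 9: s ≤ 4. From constraints 6 and 11: t ≤ r ≤ 1. Hence s + t ≤ 5. But constraint 3 requires s + t = 6, and 6 > 5. Contradiction.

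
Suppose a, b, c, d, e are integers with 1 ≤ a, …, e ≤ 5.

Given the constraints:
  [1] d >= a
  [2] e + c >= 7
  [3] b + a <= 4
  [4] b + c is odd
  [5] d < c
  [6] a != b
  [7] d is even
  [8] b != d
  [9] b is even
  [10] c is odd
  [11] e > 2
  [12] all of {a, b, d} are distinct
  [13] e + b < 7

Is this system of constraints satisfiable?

Satisfiable

The assignment a = 1, b = 2, c = 5, d = 4, e = 3 works:
  constraint 2 holds since e + c = 8.
  constraint 3 holds since b + a = 3.
  constraint 13 holds since e + b = 5.
The rest check out directly.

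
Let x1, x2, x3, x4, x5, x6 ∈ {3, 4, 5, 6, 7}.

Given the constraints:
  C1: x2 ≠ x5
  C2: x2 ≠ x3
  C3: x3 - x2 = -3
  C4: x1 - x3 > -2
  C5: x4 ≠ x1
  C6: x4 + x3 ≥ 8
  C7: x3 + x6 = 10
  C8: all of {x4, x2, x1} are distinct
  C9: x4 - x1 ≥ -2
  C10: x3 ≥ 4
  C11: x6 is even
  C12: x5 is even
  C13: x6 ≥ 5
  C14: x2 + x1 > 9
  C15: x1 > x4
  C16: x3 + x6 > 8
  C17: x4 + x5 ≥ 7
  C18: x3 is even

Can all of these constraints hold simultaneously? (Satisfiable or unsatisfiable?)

The assignment x1 = 5, x2 = 7, x3 = 4, x4 = 4, x5 = 6, x6 = 6 works:
  constraint 3 holds since x3 - x2 = -3.
  constraint 4 holds since x1 - x3 = 1.
The rest check out directly.

Satisfiable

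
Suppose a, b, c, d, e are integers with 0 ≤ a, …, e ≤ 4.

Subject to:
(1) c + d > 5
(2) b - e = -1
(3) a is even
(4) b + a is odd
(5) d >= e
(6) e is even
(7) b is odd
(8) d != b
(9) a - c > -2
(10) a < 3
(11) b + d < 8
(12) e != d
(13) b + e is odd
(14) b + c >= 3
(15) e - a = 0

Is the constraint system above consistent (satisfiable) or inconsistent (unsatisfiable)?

Setting (a, b, c, d, e) = (2, 1, 3, 4, 2) satisfies everything: constraint 1: c + d = 7; constraint 2: b - e = -1, and the others follow.

Satisfiable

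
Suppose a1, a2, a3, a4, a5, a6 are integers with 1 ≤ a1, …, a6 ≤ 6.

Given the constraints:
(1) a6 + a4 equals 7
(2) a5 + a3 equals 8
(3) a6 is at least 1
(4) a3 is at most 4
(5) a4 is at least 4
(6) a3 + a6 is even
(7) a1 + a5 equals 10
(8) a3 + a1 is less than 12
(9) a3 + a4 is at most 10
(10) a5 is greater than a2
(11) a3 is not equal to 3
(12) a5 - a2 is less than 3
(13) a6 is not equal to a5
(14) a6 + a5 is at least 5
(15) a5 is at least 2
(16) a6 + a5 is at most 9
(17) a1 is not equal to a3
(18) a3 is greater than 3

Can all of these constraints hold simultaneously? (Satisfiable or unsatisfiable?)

Try a1 = 6, a2 = 3, a3 = 4, a4 = 5, a5 = 4, a6 = 2.
Check constraint 1: a6 + a4 = 7; constraint 2: a5 + a3 = 8. The remaining constraints are straightforward to verify.

Satisfiable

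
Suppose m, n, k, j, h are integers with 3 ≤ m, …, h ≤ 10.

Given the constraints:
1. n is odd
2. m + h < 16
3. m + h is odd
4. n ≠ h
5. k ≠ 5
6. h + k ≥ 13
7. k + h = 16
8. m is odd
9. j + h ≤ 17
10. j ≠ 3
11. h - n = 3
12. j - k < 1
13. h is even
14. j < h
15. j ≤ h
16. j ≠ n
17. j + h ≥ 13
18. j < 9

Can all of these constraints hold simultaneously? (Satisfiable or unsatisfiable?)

Satisfiable

Take m = 3, n = 7, k = 6, j = 4, h = 10. Then constraint 2: m + h = 13; constraint 6: h + k = 16, and every other listed constraint is also met.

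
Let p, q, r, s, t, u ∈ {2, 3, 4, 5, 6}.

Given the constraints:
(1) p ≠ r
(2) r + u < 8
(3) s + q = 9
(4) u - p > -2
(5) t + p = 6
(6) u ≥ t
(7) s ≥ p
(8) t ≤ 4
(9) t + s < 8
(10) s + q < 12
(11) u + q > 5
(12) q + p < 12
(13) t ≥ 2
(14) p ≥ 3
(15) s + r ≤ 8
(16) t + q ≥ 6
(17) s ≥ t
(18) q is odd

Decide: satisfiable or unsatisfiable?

Satisfiable

Try p = 4, q = 5, r = 3, s = 4, t = 2, u = 3.
Check constraint 2: r + u = 6; constraint 3: s + q = 9; constraint 4: u - p = -1. The remaining constraints are straightforward to verify.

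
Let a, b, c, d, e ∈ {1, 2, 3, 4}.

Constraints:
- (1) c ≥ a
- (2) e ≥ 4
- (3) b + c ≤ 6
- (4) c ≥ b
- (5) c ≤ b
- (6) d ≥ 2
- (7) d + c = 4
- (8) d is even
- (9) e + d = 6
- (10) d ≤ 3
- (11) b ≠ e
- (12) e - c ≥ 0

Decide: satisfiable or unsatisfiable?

Satisfiable

Try a = 2, b = 2, c = 2, d = 2, e = 4.
Check constraint 3: b + c = 4; constraint 7: d + c = 4. The remaining constraints are straightforward to verify.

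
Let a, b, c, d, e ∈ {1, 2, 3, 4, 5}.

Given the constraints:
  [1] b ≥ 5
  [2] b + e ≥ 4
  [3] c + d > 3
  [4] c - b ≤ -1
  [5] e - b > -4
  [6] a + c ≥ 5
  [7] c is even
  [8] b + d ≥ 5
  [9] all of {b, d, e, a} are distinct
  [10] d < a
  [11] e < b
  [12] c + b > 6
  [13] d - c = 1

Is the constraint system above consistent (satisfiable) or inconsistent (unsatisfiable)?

Satisfiable

One satisfying assignment is a = 4, b = 5, c = 2, d = 3, e = 2.
For the less obvious constraints — constraint 2: b + e = 7; constraint 3: c + d = 5 — and the others hold by inspection.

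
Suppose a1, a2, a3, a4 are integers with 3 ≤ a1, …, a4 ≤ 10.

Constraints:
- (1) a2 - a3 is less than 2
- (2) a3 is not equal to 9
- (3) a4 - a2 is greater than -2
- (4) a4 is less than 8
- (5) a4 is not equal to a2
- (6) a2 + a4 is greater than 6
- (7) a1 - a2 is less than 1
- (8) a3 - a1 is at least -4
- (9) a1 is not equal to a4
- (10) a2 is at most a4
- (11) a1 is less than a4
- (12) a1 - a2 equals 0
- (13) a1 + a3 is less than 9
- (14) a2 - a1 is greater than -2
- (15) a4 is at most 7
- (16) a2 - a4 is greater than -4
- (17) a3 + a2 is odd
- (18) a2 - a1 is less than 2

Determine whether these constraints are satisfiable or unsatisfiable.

One satisfying assignment is a1 = 4, a2 = 4, a3 = 3, a4 = 5.
For the less obvious constraints — constraint 1: a2 - a3 = 1; constraint 3: a4 - a2 = 1; constraint 6: a2 + a4 = 9 — and the others hold by inspection.

Satisfiable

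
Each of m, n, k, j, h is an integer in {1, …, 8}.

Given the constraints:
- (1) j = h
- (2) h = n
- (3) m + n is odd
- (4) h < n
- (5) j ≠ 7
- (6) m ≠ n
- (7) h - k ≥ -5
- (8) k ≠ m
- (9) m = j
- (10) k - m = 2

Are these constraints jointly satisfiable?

Unsatisfiable

From constraints 1, 2, and 9, m = j = h = n, so m = n. But constraint 6 says m ≠ n. Contradiction.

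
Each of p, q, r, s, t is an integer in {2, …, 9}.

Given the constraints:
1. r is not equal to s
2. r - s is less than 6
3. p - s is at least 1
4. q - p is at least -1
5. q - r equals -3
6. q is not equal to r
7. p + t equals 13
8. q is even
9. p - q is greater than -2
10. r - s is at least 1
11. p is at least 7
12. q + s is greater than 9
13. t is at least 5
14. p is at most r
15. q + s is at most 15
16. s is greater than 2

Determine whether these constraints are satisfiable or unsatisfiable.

Satisfiable

Try p = 7, q = 6, r = 9, s = 6, t = 6.
Check constraint 2: r - s = 3; constraint 3: p - s = 1; constraint 4: q - p = -1. The remaining constraints are straightforward to verify.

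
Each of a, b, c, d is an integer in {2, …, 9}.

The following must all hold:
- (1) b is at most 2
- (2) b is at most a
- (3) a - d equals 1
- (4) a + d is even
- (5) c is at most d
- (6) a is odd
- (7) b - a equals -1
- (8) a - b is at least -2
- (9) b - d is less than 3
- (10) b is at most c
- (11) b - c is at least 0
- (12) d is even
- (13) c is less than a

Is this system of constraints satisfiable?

Constraint 6 makes a odd and constraint 12 makes d even, so a + d must be odd. Constraint 4 says a + d is even — contradiction.

Unsatisfiable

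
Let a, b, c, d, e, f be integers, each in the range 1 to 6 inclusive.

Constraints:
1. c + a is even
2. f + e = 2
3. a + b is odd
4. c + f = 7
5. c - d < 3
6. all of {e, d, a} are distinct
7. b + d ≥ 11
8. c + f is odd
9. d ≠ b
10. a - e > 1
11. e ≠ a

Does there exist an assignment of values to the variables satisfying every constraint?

Satisfiable

Take a = 4, b = 5, c = 6, d = 6, e = 1, f = 1. Then constraint 2: f + e = 2; constraint 4: c + f = 7; constraint 5: c - d = 0, and every other listed constraint is also met.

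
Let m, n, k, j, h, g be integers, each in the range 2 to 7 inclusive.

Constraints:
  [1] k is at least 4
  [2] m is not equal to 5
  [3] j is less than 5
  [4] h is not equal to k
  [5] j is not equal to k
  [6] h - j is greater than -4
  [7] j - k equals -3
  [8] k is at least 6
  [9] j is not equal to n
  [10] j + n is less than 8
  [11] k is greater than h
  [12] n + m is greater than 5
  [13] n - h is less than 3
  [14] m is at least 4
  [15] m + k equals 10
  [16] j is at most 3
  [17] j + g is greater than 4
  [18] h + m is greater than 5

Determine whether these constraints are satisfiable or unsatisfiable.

Setting (m, n, k, j, h, g) = (4, 4, 6, 3, 2, 2) satisfies everything: constraint 6: h - j = -1; constraint 7: j - k = -3, and the others follow.

Satisfiable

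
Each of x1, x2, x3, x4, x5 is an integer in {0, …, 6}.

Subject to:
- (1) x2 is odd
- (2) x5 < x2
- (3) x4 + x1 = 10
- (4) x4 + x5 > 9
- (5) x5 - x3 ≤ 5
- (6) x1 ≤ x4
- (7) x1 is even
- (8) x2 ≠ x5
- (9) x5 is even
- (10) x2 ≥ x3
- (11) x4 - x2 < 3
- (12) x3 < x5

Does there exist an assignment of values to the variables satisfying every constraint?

Take x1 = 4, x2 = 5, x3 = 2, x4 = 6, x5 = 4. Then constraint 3: x4 + x1 = 10; constraint 4: x4 + x5 = 10; constraint 5: x5 - x3 = 2, and every other listed constraint is also met.

Satisfiable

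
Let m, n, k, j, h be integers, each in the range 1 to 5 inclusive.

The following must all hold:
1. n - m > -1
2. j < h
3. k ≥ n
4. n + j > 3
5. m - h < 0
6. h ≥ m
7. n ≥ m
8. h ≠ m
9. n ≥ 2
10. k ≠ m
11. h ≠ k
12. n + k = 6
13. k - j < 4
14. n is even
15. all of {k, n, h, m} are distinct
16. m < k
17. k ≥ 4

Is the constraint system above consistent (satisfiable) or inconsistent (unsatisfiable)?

Satisfiable

The assignment m = 1, n = 2, k = 4, j = 2, h = 3 works:
  constraint 1 holds since n - m = 1.
  constraint 4 holds since n + j = 4.
The rest check out directly.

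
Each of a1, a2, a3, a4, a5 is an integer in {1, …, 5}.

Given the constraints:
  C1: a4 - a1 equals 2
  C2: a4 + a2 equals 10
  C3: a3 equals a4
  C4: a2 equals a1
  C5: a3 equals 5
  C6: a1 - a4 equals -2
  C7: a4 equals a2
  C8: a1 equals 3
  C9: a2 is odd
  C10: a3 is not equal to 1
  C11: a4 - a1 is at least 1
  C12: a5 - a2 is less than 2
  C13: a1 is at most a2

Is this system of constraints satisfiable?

Unsatisfiable

Constraint 5 fixes a3 = 5 and constraint 8 fixes a1 = 3. Constraints 3, 4, and 7 give a3 = a4 = a2 = a1, so a3 = a1. But 5 ≠ 3 — contradiction.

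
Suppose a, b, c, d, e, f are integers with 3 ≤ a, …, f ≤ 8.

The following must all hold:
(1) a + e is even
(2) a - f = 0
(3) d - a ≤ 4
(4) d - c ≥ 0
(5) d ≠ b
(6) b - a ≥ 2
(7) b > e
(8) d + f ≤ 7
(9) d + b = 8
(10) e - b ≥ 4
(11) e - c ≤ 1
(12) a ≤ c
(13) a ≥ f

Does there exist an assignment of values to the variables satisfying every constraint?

Constraints 3, 4, 6, 10, and 11 give c − e ≥ -1, e − b ≥ 4, b − a ≥ 2, a − d ≥ -4, d − c ≥ 0.
Adding all 5 inequalities: the left sides telescope to 0, and the right sides sum to (-1) + 4 + 2 + (-4) + 0 = 1. So 0 ≥ 1, which is false.

Unsatisfiable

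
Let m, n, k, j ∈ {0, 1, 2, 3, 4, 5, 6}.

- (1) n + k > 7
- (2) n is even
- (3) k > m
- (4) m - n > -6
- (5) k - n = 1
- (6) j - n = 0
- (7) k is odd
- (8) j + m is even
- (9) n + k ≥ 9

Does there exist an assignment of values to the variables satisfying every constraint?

Satisfiable

Take m = 0, n = 4, k = 5, j = 4. Then constraint 1: n + k = 9; constraint 4: m - n = -4; constraint 5: k - n = 1, and every other listed constraint is also met.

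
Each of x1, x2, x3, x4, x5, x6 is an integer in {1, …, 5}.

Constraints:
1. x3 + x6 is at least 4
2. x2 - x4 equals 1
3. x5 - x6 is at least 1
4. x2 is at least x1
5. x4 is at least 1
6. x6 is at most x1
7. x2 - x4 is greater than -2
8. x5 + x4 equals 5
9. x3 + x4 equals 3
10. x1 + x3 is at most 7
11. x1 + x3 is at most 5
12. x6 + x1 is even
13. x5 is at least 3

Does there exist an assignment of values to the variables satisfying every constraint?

Satisfiable

Take x1 = 2, x2 = 2, x3 = 2, x4 = 1, x5 = 4, x6 = 2. Then constraint 1: x3 + x6 = 4; constraint 2: x2 - x4 = 1; constraint 3: x5 - x6 = 2, and every other listed constraint is also met.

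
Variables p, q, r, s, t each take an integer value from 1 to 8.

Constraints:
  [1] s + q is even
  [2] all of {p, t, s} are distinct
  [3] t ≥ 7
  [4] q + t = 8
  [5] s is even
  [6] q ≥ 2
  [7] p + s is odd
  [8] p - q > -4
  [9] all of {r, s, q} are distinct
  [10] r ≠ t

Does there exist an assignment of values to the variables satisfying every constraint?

From constraint 6: q ≥ 2. From constraint 3: t ≥ 7. Hence q + t ≥ 9. But constraint 4 requires q + t = 8, and 8 < 9. Contradiction.

Unsatisfiable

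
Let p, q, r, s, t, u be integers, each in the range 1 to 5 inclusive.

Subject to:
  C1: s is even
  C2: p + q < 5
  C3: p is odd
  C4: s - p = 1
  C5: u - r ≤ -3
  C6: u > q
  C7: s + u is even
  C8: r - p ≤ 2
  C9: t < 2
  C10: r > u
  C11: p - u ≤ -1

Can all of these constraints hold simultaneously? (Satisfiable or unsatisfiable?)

Unsatisfiable

Constraints 5, 8, and 11 give u − p ≥ 1, p − r ≥ -2, r − u ≥ 3.
Adding all 3 inequalities: the left sides telescope to 0, and the right sides sum to 1 + (-2) + 3 = 2. So 0 ≥ 2, which is false.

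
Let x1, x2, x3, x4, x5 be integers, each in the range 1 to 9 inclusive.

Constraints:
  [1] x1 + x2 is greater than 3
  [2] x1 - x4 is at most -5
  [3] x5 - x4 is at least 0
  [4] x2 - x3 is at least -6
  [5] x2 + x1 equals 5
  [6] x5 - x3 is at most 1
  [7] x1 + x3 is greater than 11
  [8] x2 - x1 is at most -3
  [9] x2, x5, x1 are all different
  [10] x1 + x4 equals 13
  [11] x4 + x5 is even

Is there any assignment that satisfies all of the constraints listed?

Unsatisfiable

Constraints 2, 3, 4, 6, and 8 give x5 − x4 ≥ 0, x4 − x1 ≥ 5, x1 − x2 ≥ 3, x2 − x3 ≥ -6, x3 − x5 ≥ -1.
Adding all 5 inequalities: the left sides telescope to 0, and the right sides sum to 0 + 5 + 3 + (-6) + (-1) = 1. So 0 ≥ 1, which is false.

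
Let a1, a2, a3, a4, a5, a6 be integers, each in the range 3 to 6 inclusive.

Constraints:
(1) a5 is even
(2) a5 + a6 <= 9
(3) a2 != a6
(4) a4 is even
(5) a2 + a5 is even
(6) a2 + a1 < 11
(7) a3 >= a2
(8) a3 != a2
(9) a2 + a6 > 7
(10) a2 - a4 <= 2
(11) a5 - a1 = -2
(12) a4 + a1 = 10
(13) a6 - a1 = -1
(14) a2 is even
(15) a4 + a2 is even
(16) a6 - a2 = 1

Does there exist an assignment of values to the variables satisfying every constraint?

Satisfiable

Take a1 = 6, a2 = 4, a3 = 6, a4 = 4, a5 = 4, a6 = 5. Then constraint 2: a5 + a6 = 9; constraint 6: a2 + a1 = 10, and every other listed constraint is also met.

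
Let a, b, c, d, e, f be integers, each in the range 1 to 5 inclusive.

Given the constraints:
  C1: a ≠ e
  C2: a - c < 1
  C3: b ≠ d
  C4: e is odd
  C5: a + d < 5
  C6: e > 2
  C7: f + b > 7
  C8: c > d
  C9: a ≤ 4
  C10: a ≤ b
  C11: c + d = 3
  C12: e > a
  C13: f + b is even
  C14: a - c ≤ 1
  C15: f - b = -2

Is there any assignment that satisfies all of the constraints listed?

Setting (a, b, c, d, e, f) = (1, 5, 2, 1, 5, 3) satisfies everything: constraint 2: a - c = -1; constraint 5: a + d = 2; constraint 7: f + b = 8, and the others follow.

Satisfiable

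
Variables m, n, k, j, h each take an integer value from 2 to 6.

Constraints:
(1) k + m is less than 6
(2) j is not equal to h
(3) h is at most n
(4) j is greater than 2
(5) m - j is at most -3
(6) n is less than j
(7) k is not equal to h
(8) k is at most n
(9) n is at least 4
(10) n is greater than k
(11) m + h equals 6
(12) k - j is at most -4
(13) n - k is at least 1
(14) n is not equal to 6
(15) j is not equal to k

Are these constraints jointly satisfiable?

Satisfiable

One satisfying assignment is m = 3, n = 4, k = 2, j = 6, h = 3.
For the less obvious constraints — constraint 1: k + m = 5; constraint 5: m - j = -3; constraint 11: m + h = 6 — and the others hold by inspection.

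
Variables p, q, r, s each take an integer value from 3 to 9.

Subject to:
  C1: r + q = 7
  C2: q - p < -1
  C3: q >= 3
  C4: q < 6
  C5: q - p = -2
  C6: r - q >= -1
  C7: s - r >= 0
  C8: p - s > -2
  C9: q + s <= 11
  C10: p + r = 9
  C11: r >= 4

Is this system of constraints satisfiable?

Try p = 5, q = 3, r = 4, s = 6.
Check constraint 1: r + q = 7; constraint 2: q - p = -2; constraint 5: q - p = -2. The remaining constraints are straightforward to verify.

Satisfiable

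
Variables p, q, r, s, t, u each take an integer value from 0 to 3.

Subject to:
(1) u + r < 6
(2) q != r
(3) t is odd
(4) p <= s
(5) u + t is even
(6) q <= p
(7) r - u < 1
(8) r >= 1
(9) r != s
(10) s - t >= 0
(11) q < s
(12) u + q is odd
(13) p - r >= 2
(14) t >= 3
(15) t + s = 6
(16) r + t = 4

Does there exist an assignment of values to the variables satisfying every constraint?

Setting (p, q, r, s, t, u) = (3, 2, 1, 3, 3, 3) satisfies everything: constraint 1: u + r = 4; constraint 7: r - u = -2; constraint 10: s - t = 0, and the others follow.

Satisfiable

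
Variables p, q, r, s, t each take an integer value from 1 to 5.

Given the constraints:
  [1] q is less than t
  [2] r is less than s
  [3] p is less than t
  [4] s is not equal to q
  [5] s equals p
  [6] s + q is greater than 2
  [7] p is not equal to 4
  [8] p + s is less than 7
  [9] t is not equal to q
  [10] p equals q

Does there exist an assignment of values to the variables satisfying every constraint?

Unsatisfiable

From constraints 5 and 10, s = p = q, so s = q. But constraint 4 says s ≠ q. Contradiction.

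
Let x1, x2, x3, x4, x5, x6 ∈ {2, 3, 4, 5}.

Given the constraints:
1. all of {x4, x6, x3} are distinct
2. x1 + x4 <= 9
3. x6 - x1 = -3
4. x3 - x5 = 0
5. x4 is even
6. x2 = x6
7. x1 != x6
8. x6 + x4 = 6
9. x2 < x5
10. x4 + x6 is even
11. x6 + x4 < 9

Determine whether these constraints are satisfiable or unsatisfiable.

Satisfiable

Take x1 = 5, x2 = 2, x3 = 5, x4 = 4, x5 = 5, x6 = 2. Then constraint 2: x1 + x4 = 9; constraint 3: x6 - x1 = -3, and every other listed constraint is also met.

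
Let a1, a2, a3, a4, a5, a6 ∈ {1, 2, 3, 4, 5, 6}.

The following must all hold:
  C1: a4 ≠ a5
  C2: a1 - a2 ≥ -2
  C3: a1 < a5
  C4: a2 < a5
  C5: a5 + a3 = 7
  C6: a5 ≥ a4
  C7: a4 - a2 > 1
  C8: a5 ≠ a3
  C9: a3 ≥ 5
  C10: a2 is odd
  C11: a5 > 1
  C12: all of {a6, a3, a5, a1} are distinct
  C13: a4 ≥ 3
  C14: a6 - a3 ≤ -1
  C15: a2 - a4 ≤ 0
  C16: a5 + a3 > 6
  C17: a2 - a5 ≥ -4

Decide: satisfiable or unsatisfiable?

Unsatisfiable

From constraints 6 and 13: a5 ≥ a4 ≥ 3. From constraint 9: a3 ≥ 5. Hence a5 + a3 ≥ 8. But constraint 5 requires a5 + a3 = 7, and 7 < 8. Contradiction.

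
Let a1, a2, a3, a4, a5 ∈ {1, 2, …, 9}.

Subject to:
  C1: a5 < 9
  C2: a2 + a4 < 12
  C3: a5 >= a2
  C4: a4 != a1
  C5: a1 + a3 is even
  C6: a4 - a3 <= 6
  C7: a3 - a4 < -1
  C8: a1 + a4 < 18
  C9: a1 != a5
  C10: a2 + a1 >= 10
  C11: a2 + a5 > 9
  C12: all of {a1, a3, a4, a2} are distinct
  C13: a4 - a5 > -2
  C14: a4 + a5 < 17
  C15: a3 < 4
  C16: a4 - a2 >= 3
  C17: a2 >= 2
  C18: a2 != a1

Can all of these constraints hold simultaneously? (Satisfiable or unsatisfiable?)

Satisfiable

The assignment a1 = 9, a2 = 4, a3 = 3, a4 = 7, a5 = 8 works:
  constraint 2 holds since a2 + a4 = 11.
  constraint 6 holds since a4 - a3 = 4.
The rest check out directly.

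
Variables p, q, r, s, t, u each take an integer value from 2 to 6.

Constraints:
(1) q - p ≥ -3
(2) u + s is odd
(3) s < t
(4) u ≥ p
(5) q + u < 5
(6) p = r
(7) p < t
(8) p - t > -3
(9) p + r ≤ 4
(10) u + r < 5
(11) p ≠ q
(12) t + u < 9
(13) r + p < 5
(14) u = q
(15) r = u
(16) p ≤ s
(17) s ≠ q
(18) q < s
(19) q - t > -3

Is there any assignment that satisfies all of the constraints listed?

Unsatisfiable

From constraints 6, 14, and 15, p = r = u = q, so p = q. But constraint 11 says p ≠ q. Contradiction.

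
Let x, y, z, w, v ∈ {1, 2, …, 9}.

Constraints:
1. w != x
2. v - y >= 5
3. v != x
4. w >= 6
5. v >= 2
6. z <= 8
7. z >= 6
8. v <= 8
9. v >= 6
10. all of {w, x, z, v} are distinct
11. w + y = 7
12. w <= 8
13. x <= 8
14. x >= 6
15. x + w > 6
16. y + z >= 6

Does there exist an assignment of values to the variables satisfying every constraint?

Constraints 4, 6, 7, 8, 9, 12, 13, and 14 confine each of w, x, z, v to the 3 values {6, …, 8}.
Constraint 10 requires all 4 of them to be distinct, but only 3 values are available — impossible by the pigeonhole principle.

Unsatisfiable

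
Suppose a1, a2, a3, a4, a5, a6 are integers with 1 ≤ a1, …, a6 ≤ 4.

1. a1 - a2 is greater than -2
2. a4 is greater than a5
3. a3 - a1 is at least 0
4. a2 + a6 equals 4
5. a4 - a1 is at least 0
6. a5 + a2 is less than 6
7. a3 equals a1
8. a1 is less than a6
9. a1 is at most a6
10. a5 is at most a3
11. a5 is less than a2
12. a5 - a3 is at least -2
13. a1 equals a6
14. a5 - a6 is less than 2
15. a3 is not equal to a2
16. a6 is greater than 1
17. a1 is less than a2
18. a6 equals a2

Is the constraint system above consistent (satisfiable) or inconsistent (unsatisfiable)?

Unsatisfiable

From constraints 7, 13, and 18, a3 = a1 = a6 = a2, so a3 = a2. But constraint 15 says a3 ≠ a2. Contradiction.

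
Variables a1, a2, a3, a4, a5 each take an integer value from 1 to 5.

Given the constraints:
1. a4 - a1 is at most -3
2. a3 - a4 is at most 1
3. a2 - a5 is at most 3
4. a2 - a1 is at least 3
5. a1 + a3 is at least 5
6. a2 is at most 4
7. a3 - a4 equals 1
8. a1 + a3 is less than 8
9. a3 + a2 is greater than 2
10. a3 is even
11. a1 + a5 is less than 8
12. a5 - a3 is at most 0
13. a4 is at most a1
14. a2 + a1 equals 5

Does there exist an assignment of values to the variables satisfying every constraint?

Constraints 1, 2, 3, 4, and 12 give a5 − a2 ≥ -3, a2 − a1 ≥ 3, a1 − a4 ≥ 3, a4 − a3 ≥ -1, a3 − a5 ≥ 0.
Adding all 5 inequalities: the left sides telescope to 0, and the right sides sum to (-3) + 3 + 3 + (-1) + 0 = 2. So 0 ≥ 2, which is false.

Unsatisfiable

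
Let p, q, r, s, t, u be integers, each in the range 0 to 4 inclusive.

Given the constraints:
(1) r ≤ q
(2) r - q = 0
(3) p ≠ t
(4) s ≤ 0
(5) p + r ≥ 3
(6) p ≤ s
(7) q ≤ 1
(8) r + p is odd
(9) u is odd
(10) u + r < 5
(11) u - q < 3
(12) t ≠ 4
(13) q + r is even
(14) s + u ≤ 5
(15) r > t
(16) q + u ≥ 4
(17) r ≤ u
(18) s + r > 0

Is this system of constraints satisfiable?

From constraints 4 and 6: p ≤ s ≤ 0. From constraints 1 and 7: r ≤ q ≤ 1. Hence p + r ≤ 1. But constraint 5 requires p + r ≥ 3, and 3 > 1. Contradiction.

Unsatisfiable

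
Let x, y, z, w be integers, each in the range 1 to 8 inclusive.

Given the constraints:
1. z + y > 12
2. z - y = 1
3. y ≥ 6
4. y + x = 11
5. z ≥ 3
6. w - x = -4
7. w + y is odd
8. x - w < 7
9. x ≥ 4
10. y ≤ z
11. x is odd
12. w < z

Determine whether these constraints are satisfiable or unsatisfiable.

Take x = 5, y = 6, z = 7, w = 1. Then constraint 1: z + y = 13; constraint 2: z - y = 1; constraint 4: y + x = 11, and every other listed constraint is also met.

Satisfiable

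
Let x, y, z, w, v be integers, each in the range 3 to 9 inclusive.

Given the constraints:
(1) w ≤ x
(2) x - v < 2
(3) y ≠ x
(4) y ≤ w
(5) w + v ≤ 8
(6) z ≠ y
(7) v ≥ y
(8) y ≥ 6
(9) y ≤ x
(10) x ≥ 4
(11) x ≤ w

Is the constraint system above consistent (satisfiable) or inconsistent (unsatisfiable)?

Unsatisfiable

From constraints 10 and 11: w ≥ x ≥ 4. From constraints 7 and 8: v ≥ y ≥ 6. Hence w + v ≥ 10. But constraint 5 requires w + v ≤ 8, and 8 < 10. Contradiction.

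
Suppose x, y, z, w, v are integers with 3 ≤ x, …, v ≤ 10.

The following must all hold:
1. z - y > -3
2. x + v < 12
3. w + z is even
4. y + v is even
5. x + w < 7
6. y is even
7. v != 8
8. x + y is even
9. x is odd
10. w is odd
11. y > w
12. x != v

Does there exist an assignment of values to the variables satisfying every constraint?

Constraint 9 makes x odd and constraint 6 makes y even, so x + y must be odd. Constraint 8 says x + y is even — contradiction.

Unsatisfiable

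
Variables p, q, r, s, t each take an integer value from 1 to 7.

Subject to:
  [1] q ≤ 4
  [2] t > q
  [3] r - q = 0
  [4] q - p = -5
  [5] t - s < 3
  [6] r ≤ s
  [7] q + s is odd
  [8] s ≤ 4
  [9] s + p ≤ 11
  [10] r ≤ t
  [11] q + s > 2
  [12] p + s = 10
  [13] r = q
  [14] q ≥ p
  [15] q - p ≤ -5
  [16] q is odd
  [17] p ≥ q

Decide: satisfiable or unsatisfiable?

Unsatisfiable

From constraints 1 and 14: p ≤ q ≤ 4. From constraint 8: s ≤ 4. Hence p + s ≤ 8. But constraint 12 requires p + s = 10, and 10 > 8. Contradiction.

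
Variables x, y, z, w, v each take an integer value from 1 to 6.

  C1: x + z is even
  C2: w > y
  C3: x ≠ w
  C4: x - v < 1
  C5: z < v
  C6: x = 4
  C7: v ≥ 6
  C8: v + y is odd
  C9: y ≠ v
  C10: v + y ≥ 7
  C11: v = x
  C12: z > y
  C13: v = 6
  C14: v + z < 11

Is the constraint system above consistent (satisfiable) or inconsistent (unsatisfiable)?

Unsatisfiable

Constraint 13 fixes v = 6 and constraint 6 fixes x = 4, but constraint 11 requires v = x. Since 6 ≠ 4, contradiction.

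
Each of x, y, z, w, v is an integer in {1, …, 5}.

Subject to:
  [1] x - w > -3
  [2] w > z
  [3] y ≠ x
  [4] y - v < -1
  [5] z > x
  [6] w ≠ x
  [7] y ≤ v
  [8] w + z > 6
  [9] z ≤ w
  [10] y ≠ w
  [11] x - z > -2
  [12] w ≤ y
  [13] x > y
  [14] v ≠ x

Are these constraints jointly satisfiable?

Unsatisfiable

Constraints 2, 5, 12, and 13 give y < x, x < z, z < w, w ≤ y. Chaining: y < x < z < w ≤ y, which forces y < y — impossible.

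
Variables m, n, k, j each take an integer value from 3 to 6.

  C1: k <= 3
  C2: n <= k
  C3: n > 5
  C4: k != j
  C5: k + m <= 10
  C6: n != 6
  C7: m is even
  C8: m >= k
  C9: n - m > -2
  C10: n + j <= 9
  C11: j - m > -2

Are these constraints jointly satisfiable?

Unsatisfiable

From constraint 3: n ≥ 6. From constraints 1 and 2: n ≤ k and k ≤ 3, so n ≤ 3. But 3 < 6, so no value of n works.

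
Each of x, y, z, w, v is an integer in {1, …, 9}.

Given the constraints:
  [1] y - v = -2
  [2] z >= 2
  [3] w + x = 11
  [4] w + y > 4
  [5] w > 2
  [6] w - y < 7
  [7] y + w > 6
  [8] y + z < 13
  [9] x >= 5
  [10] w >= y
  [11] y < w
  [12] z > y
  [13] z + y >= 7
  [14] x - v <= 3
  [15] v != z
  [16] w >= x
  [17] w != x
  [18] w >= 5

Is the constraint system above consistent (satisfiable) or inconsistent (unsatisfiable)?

One satisfying assignment is x = 5, y = 1, z = 9, w = 6, v = 3.
For the less obvious constraints — constraint 1: y - v = -2; constraint 3: w + x = 11 — and the others hold by inspection.

Satisfiable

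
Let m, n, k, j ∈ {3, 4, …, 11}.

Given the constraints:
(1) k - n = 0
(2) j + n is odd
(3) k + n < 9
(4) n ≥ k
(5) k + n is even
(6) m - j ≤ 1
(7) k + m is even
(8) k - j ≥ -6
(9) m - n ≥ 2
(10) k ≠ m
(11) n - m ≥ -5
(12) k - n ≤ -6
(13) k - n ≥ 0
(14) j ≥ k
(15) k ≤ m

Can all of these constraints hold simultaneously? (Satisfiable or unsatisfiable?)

Unsatisfiable

Constraints 6, 8, 9, and 12 give n − k ≥ 6, k − j ≥ -6, j − m ≥ -1, m − n ≥ 2.
Adding all 4 inequalities: the left sides telescope to 0, and the right sides sum to 6 + (-6) + (-1) + 2 = 1. So 0 ≥ 1, which is false.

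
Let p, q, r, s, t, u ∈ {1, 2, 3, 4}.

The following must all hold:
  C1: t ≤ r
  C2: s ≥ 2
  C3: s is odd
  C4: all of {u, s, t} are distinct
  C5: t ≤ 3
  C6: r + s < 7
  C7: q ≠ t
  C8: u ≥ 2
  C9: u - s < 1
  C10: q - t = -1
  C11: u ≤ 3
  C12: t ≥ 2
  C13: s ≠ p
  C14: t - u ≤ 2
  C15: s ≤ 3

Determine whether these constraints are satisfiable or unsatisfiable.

Unsatisfiable

Constraints 2, 5, 8, 11, 12, and 15 confine each of u, s, t to the 2 values {2, 3}.
Constraint 4 requires all 3 of them to be distinct, but only 2 values are available — impossible by the pigeonhole principle.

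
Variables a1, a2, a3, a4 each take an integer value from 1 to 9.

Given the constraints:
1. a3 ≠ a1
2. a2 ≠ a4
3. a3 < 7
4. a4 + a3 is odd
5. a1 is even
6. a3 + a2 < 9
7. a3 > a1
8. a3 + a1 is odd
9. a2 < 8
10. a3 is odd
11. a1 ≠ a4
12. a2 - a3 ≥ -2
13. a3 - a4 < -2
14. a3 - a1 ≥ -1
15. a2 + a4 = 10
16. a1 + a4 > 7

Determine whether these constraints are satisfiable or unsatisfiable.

Take a1 = 2, a2 = 4, a3 = 3, a4 = 6. Then constraint 6: a3 + a2 = 7; constraint 12: a2 - a3 = 1; constraint 13: a3 - a4 = -3, and every other listed constraint is also met.

Satisfiable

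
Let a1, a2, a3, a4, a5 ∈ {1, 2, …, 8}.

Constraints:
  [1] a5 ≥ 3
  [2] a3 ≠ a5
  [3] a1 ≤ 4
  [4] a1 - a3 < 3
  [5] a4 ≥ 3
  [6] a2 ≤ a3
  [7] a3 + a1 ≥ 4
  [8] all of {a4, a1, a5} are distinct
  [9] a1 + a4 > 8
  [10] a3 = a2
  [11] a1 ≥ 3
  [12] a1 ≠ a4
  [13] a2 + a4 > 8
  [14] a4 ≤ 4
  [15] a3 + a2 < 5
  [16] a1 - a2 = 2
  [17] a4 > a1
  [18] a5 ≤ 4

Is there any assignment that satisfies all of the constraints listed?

Constraints 1, 3, 5, 11, 14, and 18 confine each of a4, a1, a5 to the 2 values {3, 4}.
Constraint 8 requires all 3 of them to be distinct, but only 2 values are available — impossible by the pigeonhole principle.

Unsatisfiable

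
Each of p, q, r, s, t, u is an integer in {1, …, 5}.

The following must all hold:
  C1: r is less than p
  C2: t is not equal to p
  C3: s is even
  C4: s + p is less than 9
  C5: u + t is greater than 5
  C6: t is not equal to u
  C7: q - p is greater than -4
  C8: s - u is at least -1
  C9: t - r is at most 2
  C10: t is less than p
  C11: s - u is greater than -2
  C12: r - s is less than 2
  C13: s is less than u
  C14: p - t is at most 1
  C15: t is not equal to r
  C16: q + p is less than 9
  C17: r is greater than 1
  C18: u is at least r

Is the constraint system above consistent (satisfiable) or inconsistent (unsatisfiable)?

Satisfiable

The assignment p = 5, q = 2, r = 3, s = 2, t = 4, u = 3 works:
  constraint 4 holds since s + p = 7.
  constraint 5 holds since u + t = 7.
  constraint 7 holds since q - p = -3.
The rest check out directly.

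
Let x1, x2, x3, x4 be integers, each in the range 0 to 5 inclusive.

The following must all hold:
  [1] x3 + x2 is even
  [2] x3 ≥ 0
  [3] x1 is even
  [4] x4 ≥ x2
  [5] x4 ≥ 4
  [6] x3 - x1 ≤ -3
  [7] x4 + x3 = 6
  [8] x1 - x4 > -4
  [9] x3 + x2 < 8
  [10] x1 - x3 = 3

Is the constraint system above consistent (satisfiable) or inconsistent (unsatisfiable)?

Take x1 = 4, x2 = 5, x3 = 1, x4 = 5. Then constraint 6: x3 - x1 = -3; constraint 7: x4 + x3 = 6; constraint 8: x1 - x4 = -1, and every other listed constraint is also met.

Satisfiable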